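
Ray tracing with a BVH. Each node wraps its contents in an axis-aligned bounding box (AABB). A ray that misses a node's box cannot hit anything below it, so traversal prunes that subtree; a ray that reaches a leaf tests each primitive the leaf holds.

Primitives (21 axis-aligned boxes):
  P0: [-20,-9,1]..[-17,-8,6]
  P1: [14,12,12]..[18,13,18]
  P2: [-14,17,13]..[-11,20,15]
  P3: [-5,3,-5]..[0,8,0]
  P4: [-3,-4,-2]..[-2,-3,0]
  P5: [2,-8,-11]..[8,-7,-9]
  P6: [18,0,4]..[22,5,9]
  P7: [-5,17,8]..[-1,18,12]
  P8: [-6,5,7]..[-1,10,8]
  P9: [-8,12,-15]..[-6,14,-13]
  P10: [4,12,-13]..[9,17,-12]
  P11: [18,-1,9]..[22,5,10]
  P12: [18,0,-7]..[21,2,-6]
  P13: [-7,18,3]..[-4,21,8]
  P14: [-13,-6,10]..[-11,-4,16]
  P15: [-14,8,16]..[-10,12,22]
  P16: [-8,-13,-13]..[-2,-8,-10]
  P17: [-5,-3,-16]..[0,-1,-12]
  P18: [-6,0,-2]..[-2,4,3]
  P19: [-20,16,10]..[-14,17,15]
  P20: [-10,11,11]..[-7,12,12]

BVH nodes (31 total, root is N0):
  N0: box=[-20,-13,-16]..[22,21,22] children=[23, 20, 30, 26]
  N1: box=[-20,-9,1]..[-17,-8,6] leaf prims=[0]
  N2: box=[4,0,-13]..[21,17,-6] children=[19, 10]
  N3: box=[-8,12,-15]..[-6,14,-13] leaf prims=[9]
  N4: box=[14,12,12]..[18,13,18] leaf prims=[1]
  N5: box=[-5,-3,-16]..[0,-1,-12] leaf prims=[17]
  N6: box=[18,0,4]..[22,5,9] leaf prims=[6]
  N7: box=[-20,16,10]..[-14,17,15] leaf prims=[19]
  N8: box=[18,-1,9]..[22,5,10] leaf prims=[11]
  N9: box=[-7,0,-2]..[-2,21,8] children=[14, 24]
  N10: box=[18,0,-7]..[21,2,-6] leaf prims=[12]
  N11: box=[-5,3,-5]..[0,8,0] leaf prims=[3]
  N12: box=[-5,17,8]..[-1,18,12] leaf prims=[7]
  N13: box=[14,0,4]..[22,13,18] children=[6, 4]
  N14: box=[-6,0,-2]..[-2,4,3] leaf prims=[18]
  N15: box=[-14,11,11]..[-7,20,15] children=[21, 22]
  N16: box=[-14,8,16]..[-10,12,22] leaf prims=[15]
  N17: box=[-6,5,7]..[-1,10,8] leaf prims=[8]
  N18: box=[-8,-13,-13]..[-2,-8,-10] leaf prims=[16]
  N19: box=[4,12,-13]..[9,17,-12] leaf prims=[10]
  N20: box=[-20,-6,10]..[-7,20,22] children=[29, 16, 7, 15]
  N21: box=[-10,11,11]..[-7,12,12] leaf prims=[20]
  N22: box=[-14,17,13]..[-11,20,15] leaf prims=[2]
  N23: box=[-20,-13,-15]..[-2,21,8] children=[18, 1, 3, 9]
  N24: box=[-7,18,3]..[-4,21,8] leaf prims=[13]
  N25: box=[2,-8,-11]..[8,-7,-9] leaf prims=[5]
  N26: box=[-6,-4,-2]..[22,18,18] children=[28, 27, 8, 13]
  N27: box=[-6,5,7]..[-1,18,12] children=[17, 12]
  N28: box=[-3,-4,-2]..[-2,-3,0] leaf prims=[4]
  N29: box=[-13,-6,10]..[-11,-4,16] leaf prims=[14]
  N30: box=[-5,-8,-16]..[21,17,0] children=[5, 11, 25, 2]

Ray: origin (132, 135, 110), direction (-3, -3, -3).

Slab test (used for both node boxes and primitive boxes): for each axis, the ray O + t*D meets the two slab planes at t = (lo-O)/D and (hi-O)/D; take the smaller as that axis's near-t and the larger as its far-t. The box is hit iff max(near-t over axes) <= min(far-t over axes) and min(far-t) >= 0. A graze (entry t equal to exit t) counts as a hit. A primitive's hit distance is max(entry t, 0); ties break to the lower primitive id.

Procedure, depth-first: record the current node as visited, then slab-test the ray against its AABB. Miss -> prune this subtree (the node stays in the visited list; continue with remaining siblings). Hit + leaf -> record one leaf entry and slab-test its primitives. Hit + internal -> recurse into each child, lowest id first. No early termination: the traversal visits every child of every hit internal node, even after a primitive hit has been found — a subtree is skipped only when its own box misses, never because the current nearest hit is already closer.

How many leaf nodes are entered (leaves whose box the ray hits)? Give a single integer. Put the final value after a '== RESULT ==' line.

Walk:
N0 x:[110/3,152/3] y:[38,148/3] z:[88/3,42] -> hit [38,42], descend [20, 23, 26, 30]
  N20 x:[139/3,152/3] y:[115/3,47] z:[88/3,100/3] -> miss, prune
  N23 x:[134/3,152/3] y:[38,148/3] z:[34,125/3] -> miss, prune
  N26 x:[110/3,46] y:[39,139/3] z:[92/3,112/3] -> miss, prune
  N30 x:[37,137/3] y:[118/3,143/3] z:[110/3,42] -> hit [118/3,42], descend [2, 5, 11, 25]
    N2 x:[37,128/3] y:[118/3,45] z:[116/3,41] -> hit [118/3,41], descend [10, 19]
      N10 x:[37,38] y:[133/3,45] z:[116/3,39] -> miss, prune
      N19 x:[41,128/3] y:[118/3,41] z:[122/3,41] -> hit [41,41] leaf, test {P10@t=41}
    N5 x:[44,137/3] y:[136/3,46] z:[122/3,42] -> miss, prune
    N11 x:[44,137/3] y:[127/3,44] z:[110/3,115/3] -> miss, prune
    N25 x:[124/3,130/3] y:[142/3,143/3] z:[119/3,121/3] -> miss, prune

11 AABB tests over nodes [0, 20, 23, 26, 30, 2, 10, 19, 5, 11, 25]; 1 leaf entered; closest P10.

== RESULT ==
1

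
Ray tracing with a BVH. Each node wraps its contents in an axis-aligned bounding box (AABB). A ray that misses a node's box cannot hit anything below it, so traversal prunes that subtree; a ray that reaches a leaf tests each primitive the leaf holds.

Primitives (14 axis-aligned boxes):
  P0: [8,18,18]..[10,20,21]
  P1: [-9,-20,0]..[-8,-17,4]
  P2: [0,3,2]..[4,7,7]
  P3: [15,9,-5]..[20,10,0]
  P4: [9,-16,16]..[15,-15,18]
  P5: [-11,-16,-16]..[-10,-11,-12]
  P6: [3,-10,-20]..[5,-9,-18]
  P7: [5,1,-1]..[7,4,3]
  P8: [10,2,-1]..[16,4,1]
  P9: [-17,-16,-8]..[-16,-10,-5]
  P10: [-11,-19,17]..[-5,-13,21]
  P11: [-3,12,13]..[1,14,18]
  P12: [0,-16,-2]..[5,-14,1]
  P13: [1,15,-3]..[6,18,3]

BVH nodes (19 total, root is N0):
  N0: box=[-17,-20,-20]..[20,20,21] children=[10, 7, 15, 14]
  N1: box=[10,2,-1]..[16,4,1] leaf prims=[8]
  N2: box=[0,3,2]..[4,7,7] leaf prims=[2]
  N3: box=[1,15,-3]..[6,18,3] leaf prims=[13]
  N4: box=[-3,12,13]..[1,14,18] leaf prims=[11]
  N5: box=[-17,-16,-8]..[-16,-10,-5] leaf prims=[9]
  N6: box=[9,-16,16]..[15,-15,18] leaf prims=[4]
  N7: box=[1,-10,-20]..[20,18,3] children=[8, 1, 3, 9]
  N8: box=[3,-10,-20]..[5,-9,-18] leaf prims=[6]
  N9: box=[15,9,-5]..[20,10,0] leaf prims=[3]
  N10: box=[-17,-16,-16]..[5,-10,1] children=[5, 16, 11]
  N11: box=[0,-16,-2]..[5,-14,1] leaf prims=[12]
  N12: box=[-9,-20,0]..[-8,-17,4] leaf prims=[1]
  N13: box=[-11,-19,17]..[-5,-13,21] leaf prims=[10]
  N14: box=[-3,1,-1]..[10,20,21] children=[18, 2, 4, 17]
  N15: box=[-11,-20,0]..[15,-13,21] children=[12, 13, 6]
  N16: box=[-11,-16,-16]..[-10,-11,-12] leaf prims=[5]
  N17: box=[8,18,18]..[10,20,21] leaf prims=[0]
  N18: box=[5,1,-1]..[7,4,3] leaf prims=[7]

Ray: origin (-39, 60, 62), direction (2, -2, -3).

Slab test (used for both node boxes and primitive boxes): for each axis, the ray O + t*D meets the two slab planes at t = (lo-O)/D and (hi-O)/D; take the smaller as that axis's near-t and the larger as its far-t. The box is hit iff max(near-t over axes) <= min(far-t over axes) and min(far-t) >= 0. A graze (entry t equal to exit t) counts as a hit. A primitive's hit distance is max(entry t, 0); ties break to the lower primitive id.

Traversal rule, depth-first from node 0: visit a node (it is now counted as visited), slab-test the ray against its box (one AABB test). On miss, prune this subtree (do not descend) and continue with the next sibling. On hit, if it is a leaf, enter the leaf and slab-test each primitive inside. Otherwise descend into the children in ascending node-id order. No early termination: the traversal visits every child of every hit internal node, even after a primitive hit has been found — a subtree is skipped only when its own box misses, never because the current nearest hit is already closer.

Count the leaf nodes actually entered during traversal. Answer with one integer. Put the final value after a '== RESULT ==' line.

Walk:
N0 x:[11,59/2] y:[20,40] z:[41/3,82/3] -> hit [20,82/3], descend [7, 10, 14, 15]
  N7 x:[20,59/2] y:[21,35] z:[59/3,82/3] -> hit [21,82/3], descend [1, 3, 8, 9]
    N1 x:[49/2,55/2] y:[28,29] z:[61/3,21] -> miss, prune
    N3 x:[20,45/2] y:[21,45/2] z:[59/3,65/3] -> hit [21,65/3] leaf, test {P13@t=21}
    N8 x:[21,22] y:[69/2,35] z:[80/3,82/3] -> miss, prune
    N9 x:[27,59/2] y:[25,51/2] z:[62/3,67/3] -> miss, prune
  N10 x:[11,22] y:[35,38] z:[61/3,26] -> miss, prune
  N14 x:[18,49/2] y:[20,59/2] z:[41/3,21] -> hit [20,21], descend [2, 4, 17, 18]
    N2 x:[39/2,43/2] y:[53/2,57/2] z:[55/3,20] -> miss, prune
    N4 x:[18,20] y:[23,24] z:[44/3,49/3] -> miss, prune
    N17 x:[47/2,49/2] y:[20,21] z:[41/3,44/3] -> miss, prune
    N18 x:[22,23] y:[28,59/2] z:[59/3,21] -> miss, prune
  N15 x:[14,27] y:[73/2,40] z:[41/3,62/3] -> miss, prune

13 AABB tests over nodes [0, 7, 1, 3, 8, 9, 10, 14, 2, 4, 17, 18, 15]; 1 leaf entered; closest P13.

== RESULT ==
1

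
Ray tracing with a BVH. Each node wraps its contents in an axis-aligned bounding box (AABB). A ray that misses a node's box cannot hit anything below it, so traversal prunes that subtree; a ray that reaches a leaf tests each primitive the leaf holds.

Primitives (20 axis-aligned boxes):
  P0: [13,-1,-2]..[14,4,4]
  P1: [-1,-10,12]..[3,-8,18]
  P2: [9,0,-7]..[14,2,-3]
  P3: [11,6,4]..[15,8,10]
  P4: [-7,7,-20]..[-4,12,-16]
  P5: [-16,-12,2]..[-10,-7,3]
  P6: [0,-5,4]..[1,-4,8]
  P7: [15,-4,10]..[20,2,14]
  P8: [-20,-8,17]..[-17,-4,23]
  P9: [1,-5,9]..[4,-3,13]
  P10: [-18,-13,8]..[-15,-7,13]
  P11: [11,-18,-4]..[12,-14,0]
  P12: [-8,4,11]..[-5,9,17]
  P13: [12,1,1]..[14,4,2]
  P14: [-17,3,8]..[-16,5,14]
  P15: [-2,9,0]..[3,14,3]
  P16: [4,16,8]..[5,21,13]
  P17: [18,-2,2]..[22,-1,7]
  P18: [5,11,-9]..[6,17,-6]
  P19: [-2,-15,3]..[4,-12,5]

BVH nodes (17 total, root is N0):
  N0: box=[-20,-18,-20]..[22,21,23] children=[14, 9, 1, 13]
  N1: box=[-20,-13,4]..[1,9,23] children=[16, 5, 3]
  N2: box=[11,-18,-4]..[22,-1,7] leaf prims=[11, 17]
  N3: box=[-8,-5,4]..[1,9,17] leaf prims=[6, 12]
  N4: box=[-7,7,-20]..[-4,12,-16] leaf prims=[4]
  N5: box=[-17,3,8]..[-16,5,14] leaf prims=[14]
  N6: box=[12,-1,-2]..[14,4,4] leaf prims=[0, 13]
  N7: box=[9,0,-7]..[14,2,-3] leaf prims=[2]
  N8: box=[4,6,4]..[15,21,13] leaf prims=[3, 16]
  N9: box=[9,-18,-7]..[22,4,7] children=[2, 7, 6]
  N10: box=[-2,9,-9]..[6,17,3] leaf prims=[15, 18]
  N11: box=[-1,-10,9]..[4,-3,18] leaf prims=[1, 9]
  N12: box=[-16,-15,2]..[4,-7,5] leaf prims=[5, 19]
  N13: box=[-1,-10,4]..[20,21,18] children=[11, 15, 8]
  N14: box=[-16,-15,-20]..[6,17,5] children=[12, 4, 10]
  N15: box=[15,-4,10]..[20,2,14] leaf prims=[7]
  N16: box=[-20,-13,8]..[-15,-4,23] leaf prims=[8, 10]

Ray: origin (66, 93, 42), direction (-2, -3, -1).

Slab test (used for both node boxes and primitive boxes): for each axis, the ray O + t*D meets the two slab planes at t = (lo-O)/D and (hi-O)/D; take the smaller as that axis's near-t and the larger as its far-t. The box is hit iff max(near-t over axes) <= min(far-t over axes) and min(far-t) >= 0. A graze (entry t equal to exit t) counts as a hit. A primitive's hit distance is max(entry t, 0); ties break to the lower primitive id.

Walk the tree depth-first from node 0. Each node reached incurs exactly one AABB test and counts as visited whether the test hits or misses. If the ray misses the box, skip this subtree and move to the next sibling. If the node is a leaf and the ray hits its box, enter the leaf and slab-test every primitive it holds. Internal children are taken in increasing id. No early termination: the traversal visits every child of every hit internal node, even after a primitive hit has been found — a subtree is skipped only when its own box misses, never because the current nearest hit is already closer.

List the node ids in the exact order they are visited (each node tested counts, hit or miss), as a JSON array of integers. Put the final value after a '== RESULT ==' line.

Traverse from the root:
N0 x:[22,43] y:[24,37] z:[19,62] -> hit [24,37], descend [1, 9, 13, 14]
  N1 x:[65/2,43] y:[28,106/3] z:[19,38] -> hit [65/2,106/3], descend [3, 5, 16]
    N3 x:[65/2,37] y:[28,98/3] z:[25,38] -> hit [65/2,98/3] leaf, test {P6(miss), P12(miss)}
    N5 x:[41,83/2] y:[88/3,30] z:[28,34] -> miss, prune
    N16 x:[81/2,43] y:[97/3,106/3] z:[19,34] -> miss, prune
  N9 x:[22,57/2] y:[89/3,37] z:[35,49] -> miss, prune
  N13 x:[23,67/2] y:[24,103/3] z:[24,38] -> hit [24,67/2], descend [8, 11, 15]
    N8 x:[51/2,31] y:[24,29] z:[29,38] -> hit [29,29] leaf, test {P3(miss), P16(miss)}
    N11 x:[31,67/2] y:[32,103/3] z:[24,33] -> hit [32,33] leaf, test {P1(miss), P9@t=32}
    N15 x:[23,51/2] y:[91/3,97/3] z:[28,32] -> miss, prune
  N14 x:[30,41] y:[76/3,36] z:[37,62] -> miss, prune

Summary -> nodes [0, 1, 3, 5, 16, 9, 13, 8, 11, 15, 14]; box-tests=11; leaf-entries=3; first=P9

== RESULT ==
[0, 1, 3, 5, 16, 9, 13, 8, 11, 15, 14]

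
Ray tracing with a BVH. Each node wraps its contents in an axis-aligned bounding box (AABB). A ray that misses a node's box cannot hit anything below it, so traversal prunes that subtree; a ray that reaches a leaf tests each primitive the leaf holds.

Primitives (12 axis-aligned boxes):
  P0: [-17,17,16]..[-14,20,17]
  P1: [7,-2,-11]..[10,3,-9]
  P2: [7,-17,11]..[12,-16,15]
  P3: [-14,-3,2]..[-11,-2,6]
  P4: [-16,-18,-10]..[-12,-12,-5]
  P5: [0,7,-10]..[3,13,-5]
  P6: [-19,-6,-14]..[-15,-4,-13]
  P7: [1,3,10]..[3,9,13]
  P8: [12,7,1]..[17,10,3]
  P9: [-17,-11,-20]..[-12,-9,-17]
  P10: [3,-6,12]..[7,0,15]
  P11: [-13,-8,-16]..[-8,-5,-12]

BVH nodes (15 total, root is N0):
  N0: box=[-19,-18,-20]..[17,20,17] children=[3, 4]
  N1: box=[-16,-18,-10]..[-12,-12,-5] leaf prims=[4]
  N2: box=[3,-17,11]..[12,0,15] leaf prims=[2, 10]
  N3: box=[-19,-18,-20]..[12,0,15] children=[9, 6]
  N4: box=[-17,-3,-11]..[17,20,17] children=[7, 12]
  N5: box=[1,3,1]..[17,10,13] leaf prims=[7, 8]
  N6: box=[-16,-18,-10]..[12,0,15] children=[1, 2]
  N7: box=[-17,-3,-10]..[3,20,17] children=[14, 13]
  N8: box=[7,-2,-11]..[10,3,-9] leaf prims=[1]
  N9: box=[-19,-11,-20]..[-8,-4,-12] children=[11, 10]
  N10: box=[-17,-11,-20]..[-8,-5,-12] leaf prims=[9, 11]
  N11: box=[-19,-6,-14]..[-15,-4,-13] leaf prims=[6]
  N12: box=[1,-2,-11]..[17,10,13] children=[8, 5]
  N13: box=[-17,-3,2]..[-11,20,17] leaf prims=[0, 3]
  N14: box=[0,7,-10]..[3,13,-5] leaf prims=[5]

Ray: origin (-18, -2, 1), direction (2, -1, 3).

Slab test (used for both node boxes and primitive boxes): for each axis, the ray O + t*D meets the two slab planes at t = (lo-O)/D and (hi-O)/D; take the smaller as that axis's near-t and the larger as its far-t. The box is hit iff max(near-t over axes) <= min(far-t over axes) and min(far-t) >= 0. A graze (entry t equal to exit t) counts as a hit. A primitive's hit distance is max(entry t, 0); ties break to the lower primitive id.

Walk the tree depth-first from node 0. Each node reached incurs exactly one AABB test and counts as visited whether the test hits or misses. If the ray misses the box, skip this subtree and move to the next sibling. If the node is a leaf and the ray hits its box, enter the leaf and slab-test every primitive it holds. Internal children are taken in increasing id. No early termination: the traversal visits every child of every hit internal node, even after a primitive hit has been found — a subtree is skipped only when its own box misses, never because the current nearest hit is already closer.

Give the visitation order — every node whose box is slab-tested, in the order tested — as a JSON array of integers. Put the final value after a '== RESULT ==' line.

Walk:
N0 x:[-1/2,35/2] y:[-22,16] z:[-7,16/3] -> hit [-1/2,16/3], descend [3, 4]
  N3 x:[-1/2,15] y:[-2,16] z:[-7,14/3] -> hit [-1/2,14/3], descend [6, 9]
    N6 x:[1,15] y:[-2,16] z:[-11/3,14/3] -> hit [1,14/3], descend [1, 2]
      N1 x:[1,3] y:[10,16] z:[-11/3,-2] -> miss, prune
      N2 x:[21/2,15] y:[-2,15] z:[10/3,14/3] -> miss, prune
    N9 x:[-1/2,5] y:[2,9] z:[-7,-13/3] -> miss, prune
  N4 x:[1/2,35/2] y:[-22,1] z:[-4,16/3] -> hit [1/2,1], descend [7, 12]
    N7 x:[1/2,21/2] y:[-22,1] z:[-11/3,16/3] -> hit [1/2,1], descend [13, 14]
      N13 x:[1/2,7/2] y:[-22,1] z:[1/3,16/3] -> hit [1/2,1] leaf, test {P0(miss), P3(miss)}
      N14 x:[9,21/2] y:[-15,-9] z:[-11/3,-2] -> miss, prune
    N12 x:[19/2,35/2] y:[-12,0] z:[-4,4] -> miss, prune

Summary -> nodes [0, 3, 6, 1, 2, 9, 4, 7, 13, 14, 12]; box-tests=11; leaf-entries=1; first=miss

== RESULT ==
[0, 3, 6, 1, 2, 9, 4, 7, 13, 14, 12]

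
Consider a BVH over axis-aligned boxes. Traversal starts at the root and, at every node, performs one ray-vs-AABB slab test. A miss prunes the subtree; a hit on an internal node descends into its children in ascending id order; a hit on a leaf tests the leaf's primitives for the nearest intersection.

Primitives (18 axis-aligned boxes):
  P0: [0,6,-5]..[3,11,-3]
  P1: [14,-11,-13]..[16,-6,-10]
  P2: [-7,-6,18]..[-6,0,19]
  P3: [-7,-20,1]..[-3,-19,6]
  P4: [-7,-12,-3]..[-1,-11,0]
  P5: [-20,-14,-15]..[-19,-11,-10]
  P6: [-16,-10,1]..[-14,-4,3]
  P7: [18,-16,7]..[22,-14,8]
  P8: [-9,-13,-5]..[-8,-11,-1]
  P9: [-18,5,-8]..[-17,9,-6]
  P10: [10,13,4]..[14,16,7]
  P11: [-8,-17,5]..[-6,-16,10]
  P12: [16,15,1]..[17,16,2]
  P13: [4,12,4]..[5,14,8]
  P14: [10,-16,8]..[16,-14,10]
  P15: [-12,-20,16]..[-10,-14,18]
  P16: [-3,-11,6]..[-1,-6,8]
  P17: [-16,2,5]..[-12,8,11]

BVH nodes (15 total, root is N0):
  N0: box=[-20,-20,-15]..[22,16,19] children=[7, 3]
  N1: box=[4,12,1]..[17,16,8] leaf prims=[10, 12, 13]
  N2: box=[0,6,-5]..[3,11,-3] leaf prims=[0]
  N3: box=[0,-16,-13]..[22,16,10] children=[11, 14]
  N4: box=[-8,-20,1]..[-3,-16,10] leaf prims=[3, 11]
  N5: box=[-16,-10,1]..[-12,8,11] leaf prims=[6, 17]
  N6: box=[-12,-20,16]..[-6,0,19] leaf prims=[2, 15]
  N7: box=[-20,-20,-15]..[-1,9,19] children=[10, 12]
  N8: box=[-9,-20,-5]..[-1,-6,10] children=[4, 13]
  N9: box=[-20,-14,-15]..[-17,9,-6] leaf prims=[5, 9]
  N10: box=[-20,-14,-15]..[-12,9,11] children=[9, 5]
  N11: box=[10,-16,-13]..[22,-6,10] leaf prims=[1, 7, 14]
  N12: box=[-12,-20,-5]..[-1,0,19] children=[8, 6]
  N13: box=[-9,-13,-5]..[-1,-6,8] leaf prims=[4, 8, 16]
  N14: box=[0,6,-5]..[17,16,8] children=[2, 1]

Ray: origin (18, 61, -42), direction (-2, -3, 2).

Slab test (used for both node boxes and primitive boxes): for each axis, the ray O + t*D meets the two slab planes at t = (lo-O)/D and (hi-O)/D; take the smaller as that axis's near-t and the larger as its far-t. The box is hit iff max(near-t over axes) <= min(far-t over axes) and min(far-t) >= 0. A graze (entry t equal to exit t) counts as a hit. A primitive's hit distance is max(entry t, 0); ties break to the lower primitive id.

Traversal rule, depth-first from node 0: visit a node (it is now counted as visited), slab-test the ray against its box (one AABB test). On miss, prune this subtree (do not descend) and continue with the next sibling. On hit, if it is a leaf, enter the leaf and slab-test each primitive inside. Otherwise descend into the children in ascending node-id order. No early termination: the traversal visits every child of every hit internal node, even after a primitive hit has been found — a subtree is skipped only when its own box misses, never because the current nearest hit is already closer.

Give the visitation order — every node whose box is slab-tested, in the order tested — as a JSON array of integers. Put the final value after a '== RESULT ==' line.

Trace the traversal:
N0 x:[-2,19] y:[15,27] z:[27/2,61/2] -> hit [15,19], descend [3, 7]
  N3 x:[-2,9] y:[15,77/3] z:[29/2,26] -> miss, prune
  N7 x:[19/2,19] y:[52/3,27] z:[27/2,61/2] -> hit [52/3,19], descend [10, 12]
    N10 x:[15,19] y:[52/3,25] z:[27/2,53/2] -> hit [52/3,19], descend [5, 9]
      N5 x:[15,17] y:[53/3,71/3] z:[43/2,53/2] -> miss, prune
      N9 x:[35/2,19] y:[52/3,25] z:[27/2,18] -> hit [35/2,18] leaf, test {P5(miss), P9@t=35/2}
    N12 x:[19/2,15] y:[61/3,27] z:[37/2,61/2] -> miss, prune

7 AABB tests over nodes [0, 3, 7, 10, 5, 9, 12]; 1 leaf entered; closest P9.

== RESULT ==
[0, 3, 7, 10, 5, 9, 12]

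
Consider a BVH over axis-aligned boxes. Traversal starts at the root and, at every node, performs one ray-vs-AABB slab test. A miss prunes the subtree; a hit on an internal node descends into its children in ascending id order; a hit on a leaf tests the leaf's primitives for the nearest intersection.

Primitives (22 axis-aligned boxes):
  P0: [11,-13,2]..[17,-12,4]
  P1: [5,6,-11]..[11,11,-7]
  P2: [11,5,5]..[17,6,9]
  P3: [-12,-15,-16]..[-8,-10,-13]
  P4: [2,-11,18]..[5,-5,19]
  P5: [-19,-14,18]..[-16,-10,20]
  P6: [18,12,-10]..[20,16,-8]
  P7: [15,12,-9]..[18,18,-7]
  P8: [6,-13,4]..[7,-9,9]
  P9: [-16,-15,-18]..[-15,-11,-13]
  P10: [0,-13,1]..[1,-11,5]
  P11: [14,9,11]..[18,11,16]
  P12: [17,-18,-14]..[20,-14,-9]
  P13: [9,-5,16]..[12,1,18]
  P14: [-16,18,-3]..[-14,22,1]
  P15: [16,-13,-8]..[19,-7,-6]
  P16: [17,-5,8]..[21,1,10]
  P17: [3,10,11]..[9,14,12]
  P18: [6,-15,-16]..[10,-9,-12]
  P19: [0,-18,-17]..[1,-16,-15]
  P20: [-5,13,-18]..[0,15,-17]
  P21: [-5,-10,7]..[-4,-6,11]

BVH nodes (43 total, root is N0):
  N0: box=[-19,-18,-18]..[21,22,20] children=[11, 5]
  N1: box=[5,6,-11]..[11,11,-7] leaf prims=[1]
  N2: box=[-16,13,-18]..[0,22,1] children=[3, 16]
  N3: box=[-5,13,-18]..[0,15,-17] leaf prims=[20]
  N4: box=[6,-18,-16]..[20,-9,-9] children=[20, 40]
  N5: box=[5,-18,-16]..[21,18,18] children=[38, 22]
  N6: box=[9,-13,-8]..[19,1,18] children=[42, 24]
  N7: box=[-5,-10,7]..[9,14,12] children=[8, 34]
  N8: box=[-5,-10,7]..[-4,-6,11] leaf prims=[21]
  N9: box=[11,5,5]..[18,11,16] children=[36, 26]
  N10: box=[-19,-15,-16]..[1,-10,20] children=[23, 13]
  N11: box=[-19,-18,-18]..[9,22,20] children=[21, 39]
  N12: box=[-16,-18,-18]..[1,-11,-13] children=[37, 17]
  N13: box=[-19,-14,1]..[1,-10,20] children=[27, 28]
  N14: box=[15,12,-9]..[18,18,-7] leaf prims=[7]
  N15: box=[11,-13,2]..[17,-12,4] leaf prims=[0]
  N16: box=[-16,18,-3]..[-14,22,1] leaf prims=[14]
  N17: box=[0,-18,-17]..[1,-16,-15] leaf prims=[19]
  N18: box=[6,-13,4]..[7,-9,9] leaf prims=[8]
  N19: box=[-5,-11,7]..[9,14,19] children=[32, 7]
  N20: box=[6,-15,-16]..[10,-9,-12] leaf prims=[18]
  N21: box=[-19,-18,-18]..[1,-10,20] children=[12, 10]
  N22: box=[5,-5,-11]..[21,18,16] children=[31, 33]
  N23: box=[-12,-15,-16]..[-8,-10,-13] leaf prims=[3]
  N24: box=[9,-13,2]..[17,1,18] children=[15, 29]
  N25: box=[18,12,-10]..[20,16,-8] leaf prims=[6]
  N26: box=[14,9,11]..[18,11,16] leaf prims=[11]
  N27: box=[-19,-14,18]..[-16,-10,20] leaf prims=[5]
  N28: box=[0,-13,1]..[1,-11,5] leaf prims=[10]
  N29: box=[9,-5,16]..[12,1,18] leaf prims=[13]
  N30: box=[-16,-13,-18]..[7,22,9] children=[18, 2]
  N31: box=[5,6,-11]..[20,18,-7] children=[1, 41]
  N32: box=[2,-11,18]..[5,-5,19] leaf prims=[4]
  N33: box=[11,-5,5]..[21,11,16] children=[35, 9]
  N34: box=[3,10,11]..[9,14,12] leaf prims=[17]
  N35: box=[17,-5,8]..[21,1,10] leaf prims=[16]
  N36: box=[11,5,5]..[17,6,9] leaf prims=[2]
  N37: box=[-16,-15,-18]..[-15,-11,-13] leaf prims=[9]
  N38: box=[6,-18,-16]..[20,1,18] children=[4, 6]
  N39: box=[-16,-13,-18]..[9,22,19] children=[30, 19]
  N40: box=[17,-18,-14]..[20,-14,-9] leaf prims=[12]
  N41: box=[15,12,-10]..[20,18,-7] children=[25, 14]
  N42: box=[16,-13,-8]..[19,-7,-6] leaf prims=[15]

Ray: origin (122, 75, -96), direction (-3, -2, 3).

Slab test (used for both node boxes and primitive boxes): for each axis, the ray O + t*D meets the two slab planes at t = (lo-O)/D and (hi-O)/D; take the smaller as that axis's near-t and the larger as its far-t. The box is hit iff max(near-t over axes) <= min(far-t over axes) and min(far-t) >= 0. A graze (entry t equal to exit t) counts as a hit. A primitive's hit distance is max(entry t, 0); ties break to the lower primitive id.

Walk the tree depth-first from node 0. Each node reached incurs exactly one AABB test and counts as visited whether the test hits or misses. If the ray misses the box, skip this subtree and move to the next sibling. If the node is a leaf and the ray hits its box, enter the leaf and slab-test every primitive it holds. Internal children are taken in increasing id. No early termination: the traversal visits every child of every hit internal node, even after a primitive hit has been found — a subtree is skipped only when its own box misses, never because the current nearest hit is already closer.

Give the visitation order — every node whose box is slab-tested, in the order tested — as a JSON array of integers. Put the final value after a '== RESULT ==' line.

Trace the traversal:
N0 x:[101/3,47] y:[53/2,93/2] z:[26,116/3] -> hit [101/3,116/3], descend [5, 11]
  N5 x:[101/3,39] y:[57/2,93/2] z:[80/3,38] -> hit [101/3,38], descend [22, 38]
    N22 x:[101/3,39] y:[57/2,40] z:[85/3,112/3] -> hit [101/3,112/3], descend [31, 33]
      N31 x:[34,39] y:[57/2,69/2] z:[85/3,89/3] -> miss, prune
      N33 x:[101/3,37] y:[32,40] z:[101/3,112/3] -> hit [101/3,37], descend [9, 35]
        N9 x:[104/3,37] y:[32,35] z:[101/3,112/3] -> hit [104/3,35], descend [26, 36]
          N26 x:[104/3,36] y:[32,33] z:[107/3,112/3] -> miss, prune
          N36 x:[35,37] y:[69/2,35] z:[101/3,35] -> hit [35,35] leaf, test {P2@t=35}
        N35 x:[101/3,35] y:[37,40] z:[104/3,106/3] -> miss, prune
    N38 x:[34,116/3] y:[37,93/2] z:[80/3,38] -> hit [37,38], descend [4, 6]
      N4 x:[34,116/3] y:[42,93/2] z:[80/3,29] -> miss, prune
      N6 x:[103/3,113/3] y:[37,44] z:[88/3,38] -> hit [37,113/3], descend [24, 42]
        N24 x:[35,113/3] y:[37,44] z:[98/3,38] -> hit [37,113/3], descend [15, 29]
          N15 x:[35,37] y:[87/2,44] z:[98/3,100/3] -> miss, prune
          N29 x:[110/3,113/3] y:[37,40] z:[112/3,38] -> hit [112/3,113/3] leaf, test {P13@t=112/3}
        N42 x:[103/3,106/3] y:[41,44] z:[88/3,30] -> miss, prune
  N11 x:[113/3,47] y:[53/2,93/2] z:[26,116/3] -> hit [113/3,116/3], descend [21, 39]
    N21 x:[121/3,47] y:[85/2,93/2] z:[26,116/3] -> miss, prune
    N39 x:[113/3,46] y:[53/2,44] z:[26,115/3] -> hit [113/3,115/3], descend [19, 30]
      N19 x:[113/3,127/3] y:[61/2,43] z:[103/3,115/3] -> hit [113/3,115/3], descend [7, 32]
        N7 x:[113/3,127/3] y:[61/2,85/2] z:[103/3,36] -> miss, prune
        N32 x:[39,40] y:[40,43] z:[38,115/3] -> miss, prune
      N30 x:[115/3,46] y:[53/2,44] z:[26,35] -> miss, prune

Visited [0, 5, 22, 31, 33, 9, 26, 36, 35, 38, 4, 6, 24, 15, 29, 42, 11, 21, 39, 19, 7, 32, 30]. Tests: 23 box, 2 leaf. Nearest: P2.

== RESULT ==
[0, 5, 22, 31, 33, 9, 26, 36, 35, 38, 4, 6, 24, 15, 29, 42, 11, 21, 39, 19, 7, 32, 30]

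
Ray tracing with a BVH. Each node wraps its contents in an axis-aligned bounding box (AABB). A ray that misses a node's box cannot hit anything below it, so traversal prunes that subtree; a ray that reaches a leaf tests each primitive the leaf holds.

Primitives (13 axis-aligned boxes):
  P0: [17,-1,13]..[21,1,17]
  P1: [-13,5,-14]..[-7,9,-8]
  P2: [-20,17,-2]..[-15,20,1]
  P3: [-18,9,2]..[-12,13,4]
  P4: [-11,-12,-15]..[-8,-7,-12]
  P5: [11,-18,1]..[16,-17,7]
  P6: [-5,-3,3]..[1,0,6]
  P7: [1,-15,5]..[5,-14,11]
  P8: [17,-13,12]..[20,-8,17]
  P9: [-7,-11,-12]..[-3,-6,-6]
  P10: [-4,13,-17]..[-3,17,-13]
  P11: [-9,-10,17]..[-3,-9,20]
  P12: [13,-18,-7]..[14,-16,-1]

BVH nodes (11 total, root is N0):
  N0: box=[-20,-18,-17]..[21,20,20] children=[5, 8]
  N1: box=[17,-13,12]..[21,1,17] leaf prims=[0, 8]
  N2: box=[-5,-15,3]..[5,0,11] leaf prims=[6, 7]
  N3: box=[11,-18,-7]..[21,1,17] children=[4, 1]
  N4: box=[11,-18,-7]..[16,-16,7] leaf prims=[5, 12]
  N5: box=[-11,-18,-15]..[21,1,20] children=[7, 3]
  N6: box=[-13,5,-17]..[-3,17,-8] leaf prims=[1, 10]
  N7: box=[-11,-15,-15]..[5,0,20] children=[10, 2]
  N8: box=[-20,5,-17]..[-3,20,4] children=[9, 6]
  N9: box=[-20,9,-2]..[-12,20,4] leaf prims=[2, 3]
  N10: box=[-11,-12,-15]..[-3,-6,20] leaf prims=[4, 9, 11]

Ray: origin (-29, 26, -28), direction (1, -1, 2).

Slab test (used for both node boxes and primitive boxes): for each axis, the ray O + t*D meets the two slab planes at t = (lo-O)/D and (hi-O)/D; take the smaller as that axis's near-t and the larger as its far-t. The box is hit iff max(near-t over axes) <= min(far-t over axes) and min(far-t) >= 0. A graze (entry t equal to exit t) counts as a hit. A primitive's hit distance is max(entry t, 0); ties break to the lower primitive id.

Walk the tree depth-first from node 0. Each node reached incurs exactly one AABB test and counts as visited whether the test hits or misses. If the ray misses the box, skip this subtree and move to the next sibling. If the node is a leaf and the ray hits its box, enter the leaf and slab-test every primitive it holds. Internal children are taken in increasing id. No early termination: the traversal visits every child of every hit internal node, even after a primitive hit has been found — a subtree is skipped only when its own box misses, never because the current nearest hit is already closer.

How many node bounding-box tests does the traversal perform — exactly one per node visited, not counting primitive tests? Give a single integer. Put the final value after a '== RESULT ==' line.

Traverse from the root:
N0 x:[9,50] y:[6,44] z:[11/2,24] -> hit [9,24], descend [5, 8]
  N5 x:[18,50] y:[25,44] z:[13/2,24] -> miss, prune
  N8 x:[9,26] y:[6,21] z:[11/2,16] -> hit [9,16], descend [6, 9]
    N6 x:[16,26] y:[9,21] z:[11/2,10] -> miss, prune
    N9 x:[9,17] y:[6,17] z:[13,16] -> hit [13,16] leaf, test {P2(miss), P3@t=15}

Summary -> nodes [0, 5, 8, 6, 9]; box-tests=5; leaf-entries=1; first=P3

== RESULT ==
5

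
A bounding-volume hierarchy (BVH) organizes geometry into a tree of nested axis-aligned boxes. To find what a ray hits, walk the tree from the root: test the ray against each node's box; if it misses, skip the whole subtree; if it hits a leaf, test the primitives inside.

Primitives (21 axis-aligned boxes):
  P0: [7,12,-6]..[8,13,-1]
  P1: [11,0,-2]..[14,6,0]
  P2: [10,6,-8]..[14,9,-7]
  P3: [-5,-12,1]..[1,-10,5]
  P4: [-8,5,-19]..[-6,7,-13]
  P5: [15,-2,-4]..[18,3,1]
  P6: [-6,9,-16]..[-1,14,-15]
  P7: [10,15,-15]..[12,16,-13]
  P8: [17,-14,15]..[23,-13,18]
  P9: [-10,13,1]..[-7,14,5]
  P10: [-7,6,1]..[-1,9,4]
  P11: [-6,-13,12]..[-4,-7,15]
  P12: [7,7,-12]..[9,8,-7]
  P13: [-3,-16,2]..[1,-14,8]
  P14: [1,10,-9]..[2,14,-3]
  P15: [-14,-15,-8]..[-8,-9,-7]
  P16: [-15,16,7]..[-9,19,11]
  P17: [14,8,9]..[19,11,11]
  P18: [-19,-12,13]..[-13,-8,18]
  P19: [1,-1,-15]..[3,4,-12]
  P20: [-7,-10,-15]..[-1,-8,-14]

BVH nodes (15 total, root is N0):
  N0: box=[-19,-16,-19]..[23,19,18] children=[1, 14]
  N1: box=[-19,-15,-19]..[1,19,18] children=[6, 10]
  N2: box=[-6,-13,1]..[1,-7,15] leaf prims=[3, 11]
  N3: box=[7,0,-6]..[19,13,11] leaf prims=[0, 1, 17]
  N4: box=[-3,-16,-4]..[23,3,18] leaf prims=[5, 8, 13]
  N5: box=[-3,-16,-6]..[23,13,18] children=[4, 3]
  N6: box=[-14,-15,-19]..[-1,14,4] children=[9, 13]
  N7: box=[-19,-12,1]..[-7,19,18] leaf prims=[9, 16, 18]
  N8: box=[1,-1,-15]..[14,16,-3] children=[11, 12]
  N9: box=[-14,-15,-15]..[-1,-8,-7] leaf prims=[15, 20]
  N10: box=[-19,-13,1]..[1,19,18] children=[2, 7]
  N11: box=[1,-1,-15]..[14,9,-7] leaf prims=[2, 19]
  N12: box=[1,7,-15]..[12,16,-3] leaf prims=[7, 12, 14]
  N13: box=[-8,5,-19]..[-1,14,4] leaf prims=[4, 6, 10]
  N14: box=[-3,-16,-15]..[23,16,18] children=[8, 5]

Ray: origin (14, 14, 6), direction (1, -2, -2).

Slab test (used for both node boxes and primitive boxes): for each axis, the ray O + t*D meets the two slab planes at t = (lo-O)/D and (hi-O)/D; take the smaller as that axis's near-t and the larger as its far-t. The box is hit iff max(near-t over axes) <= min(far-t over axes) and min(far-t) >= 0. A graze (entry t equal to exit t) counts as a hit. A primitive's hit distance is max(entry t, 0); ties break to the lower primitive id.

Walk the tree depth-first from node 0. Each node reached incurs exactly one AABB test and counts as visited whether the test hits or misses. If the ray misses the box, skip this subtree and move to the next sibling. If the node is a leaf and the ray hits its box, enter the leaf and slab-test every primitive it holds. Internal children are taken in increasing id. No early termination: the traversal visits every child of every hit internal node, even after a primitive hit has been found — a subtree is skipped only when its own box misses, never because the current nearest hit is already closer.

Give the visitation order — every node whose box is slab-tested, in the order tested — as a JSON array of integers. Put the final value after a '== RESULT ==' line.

Walk:
N0 x:[-33,9] y:[-5/2,15] z:[-6,25/2] -> hit [-5/2,9], descend [1, 14]
  N1 x:[-33,-13] y:[-5/2,29/2] z:[-6,25/2] -> miss, prune
  N14 x:[-17,9] y:[-1,15] z:[-6,21/2] -> hit [-1,9], descend [5, 8]
    N5 x:[-17,9] y:[1/2,15] z:[-6,6] -> hit [1/2,6], descend [3, 4]
      N3 x:[-7,5] y:[1/2,7] z:[-5/2,6] -> hit [1/2,5] leaf, test {P0(miss), P1(miss), P17(miss)}
      N4 x:[-17,9] y:[11/2,15] z:[-6,5] -> miss, prune
    N8 x:[-13,0] y:[-1,15/2] z:[9/2,21/2] -> miss, prune

7 AABB tests over nodes [0, 1, 14, 5, 3, 4, 8]; 1 leaf entered; closest miss.

== RESULT ==
[0, 1, 14, 5, 3, 4, 8]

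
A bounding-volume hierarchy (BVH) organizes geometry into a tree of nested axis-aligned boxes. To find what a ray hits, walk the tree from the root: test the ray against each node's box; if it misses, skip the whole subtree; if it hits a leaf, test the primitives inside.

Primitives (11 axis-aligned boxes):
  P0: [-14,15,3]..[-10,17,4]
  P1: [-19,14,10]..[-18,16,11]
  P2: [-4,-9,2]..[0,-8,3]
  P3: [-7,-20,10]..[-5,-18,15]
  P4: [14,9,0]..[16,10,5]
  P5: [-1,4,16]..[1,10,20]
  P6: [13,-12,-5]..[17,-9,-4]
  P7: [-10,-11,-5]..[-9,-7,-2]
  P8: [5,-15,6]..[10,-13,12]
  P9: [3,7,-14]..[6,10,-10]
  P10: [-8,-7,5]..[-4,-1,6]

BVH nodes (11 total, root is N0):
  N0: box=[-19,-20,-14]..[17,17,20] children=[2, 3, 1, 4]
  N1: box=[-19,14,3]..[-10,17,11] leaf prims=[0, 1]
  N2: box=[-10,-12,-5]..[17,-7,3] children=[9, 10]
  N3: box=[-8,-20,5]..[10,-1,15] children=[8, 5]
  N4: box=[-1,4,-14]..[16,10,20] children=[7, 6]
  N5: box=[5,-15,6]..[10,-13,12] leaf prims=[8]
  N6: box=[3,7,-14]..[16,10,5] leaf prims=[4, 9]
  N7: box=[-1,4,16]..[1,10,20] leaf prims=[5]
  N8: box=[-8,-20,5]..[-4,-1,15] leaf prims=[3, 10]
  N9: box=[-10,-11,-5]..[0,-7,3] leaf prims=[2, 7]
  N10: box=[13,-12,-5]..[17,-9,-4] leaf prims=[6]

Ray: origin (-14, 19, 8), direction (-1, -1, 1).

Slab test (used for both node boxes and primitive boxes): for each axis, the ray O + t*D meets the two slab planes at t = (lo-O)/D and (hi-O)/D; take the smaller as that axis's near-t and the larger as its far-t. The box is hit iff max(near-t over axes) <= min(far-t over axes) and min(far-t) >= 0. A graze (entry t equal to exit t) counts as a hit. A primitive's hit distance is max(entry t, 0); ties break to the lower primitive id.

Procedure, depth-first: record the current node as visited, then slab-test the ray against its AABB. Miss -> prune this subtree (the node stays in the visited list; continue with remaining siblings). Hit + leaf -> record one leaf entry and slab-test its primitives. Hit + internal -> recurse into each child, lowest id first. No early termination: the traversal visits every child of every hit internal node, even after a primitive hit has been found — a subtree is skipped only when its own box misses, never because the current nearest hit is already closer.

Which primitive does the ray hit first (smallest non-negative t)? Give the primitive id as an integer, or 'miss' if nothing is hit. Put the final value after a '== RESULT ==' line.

Walk:
N0 x:[-31,5] y:[2,39] z:[-22,12] -> hit [2,5], descend [1, 2, 3, 4]
  N1 x:[-4,5] y:[2,5] z:[-5,3] -> hit [2,3] leaf, test {P0(miss), P1(miss)}
  N2 x:[-31,-4] y:[26,31] z:[-13,-5] -> miss, prune
  N3 x:[-24,-6] y:[20,39] z:[-3,7] -> miss, prune
  N4 x:[-30,-13] y:[9,15] z:[-22,12] -> miss, prune

Visited [0, 1, 2, 3, 4]. Tests: 5 box, 1 leaf. Nearest: miss.

== RESULT ==
miss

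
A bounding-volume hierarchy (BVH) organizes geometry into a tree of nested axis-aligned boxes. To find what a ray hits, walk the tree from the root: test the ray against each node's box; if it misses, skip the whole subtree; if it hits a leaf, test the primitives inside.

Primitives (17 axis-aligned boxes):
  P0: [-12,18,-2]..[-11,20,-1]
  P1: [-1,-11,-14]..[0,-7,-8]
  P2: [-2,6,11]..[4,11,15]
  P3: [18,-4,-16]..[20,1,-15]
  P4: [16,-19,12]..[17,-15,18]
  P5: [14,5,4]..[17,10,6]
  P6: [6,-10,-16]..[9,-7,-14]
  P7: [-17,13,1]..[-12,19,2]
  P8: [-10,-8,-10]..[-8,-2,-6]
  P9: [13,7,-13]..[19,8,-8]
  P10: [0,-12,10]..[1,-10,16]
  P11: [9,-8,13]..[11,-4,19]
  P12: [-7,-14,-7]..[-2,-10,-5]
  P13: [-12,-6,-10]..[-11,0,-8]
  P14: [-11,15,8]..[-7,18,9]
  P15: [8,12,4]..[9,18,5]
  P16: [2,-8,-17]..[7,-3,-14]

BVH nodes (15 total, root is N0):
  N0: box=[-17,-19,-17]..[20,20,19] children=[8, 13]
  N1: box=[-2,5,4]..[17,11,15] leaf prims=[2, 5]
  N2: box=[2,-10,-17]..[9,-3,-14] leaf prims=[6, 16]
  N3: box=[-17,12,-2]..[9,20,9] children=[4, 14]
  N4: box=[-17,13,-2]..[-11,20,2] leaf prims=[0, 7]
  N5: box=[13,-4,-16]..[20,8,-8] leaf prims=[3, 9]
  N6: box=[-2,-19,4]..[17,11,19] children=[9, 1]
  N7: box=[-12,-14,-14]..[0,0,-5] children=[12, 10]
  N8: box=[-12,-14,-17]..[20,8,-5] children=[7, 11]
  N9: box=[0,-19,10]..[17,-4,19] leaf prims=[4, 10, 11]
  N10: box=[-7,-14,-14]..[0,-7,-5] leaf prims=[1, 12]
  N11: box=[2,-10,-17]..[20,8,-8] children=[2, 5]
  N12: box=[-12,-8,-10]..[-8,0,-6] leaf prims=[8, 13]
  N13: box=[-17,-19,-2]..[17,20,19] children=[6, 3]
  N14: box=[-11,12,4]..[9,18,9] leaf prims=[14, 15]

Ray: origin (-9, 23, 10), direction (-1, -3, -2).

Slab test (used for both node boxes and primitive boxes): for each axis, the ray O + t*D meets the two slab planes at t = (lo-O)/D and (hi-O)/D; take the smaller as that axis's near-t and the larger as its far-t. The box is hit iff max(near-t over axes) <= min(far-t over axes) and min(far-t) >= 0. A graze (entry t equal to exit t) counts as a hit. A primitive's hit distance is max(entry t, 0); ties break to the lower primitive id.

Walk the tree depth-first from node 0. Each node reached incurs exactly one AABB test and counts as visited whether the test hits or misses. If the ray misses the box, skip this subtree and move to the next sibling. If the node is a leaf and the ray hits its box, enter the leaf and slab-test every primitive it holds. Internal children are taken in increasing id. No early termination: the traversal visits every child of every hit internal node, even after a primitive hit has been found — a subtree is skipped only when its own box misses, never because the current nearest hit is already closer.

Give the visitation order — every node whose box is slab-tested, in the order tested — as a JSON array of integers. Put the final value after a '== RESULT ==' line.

Trace the traversal:
N0 x:[-29,8] y:[1,14] z:[-9/2,27/2] -> hit [1,8], descend [8, 13]
  N8 x:[-29,3] y:[5,37/3] z:[15/2,27/2] -> miss, prune
  N13 x:[-26,8] y:[1,14] z:[-9/2,6] -> hit [1,6], descend [3, 6]
    N3 x:[-18,8] y:[1,11/3] z:[1/2,6] -> hit [1,11/3], descend [4, 14]
      N4 x:[2,8] y:[1,10/3] z:[4,6] -> miss, prune
      N14 x:[-18,2] y:[5/3,11/3] z:[1/2,3] -> hit [5/3,2] leaf, test {P14(miss), P15(miss)}
    N6 x:[-26,-7] y:[4,14] z:[-9/2,3] -> miss, prune

order=[0, 8, 13, 3, 4, 14, 6]  |boxes|=7  |leaves|=1  hit=miss

== RESULT ==
[0, 8, 13, 3, 4, 14, 6]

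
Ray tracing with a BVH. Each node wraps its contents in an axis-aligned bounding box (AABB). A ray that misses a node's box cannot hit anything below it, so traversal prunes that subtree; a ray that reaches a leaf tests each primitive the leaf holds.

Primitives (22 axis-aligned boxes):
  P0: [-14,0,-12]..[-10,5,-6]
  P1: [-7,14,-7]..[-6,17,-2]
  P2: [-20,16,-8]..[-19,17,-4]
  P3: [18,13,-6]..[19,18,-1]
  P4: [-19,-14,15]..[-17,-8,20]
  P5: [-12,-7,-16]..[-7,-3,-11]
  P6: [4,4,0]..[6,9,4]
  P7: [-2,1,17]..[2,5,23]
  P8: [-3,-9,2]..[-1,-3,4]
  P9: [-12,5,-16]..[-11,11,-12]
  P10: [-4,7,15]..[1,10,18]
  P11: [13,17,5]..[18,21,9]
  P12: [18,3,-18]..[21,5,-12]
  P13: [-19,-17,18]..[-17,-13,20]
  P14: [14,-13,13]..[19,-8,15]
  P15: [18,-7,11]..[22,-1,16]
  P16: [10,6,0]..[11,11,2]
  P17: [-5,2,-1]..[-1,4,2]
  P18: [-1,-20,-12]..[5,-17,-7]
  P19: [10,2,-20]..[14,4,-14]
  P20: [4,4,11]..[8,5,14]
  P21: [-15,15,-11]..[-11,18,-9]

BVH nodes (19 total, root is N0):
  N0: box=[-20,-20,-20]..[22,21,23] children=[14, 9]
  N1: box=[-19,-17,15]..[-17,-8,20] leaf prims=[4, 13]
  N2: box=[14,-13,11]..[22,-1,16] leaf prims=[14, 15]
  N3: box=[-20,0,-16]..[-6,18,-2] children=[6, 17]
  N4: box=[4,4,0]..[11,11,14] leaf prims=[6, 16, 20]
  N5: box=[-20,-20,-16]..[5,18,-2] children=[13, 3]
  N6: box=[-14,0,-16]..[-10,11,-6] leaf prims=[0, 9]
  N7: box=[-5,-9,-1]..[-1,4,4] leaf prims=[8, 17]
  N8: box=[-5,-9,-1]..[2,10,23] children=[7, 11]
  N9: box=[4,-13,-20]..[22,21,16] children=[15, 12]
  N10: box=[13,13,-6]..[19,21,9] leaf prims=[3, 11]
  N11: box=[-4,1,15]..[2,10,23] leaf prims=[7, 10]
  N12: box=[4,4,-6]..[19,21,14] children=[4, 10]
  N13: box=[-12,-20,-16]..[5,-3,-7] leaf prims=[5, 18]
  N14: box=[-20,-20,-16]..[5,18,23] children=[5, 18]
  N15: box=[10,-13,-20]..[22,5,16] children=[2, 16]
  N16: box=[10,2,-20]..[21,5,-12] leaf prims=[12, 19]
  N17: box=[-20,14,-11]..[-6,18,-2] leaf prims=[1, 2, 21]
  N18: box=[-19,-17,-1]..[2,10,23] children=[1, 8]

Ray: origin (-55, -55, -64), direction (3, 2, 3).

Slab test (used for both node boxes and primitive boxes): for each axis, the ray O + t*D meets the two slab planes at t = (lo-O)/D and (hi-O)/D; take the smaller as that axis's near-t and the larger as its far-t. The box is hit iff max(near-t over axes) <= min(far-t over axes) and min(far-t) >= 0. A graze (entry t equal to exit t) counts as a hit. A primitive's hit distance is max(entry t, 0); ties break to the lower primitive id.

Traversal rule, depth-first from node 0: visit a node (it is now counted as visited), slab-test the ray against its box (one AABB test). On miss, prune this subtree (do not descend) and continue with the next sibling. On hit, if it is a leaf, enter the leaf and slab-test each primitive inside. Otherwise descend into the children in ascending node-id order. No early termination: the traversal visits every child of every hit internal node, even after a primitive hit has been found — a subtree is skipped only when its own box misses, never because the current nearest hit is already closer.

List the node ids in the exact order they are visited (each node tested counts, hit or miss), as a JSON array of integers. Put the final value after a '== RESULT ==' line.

Walk:
N0 x:[35/3,77/3] y:[35/2,38] z:[44/3,29] -> hit [35/2,77/3], descend [9, 14]
  N9 x:[59/3,77/3] y:[21,38] z:[44/3,80/3] -> hit [21,77/3], descend [12, 15]
    N12 x:[59/3,74/3] y:[59/2,38] z:[58/3,26] -> miss, prune
    N15 x:[65/3,77/3] y:[21,30] z:[44/3,80/3] -> hit [65/3,77/3], descend [2, 16]
      N2 x:[23,77/3] y:[21,27] z:[25,80/3] -> hit [25,77/3] leaf, test {P14(miss), P15@t=25}
      N16 x:[65/3,76/3] y:[57/2,30] z:[44/3,52/3] -> miss, prune
  N14 x:[35/3,20] y:[35/2,73/2] z:[16,29] -> hit [35/2,20], descend [5, 18]
    N5 x:[35/3,20] y:[35/2,73/2] z:[16,62/3] -> hit [35/2,20], descend [3, 13]
      N3 x:[35/3,49/3] y:[55/2,73/2] z:[16,62/3] -> miss, prune
      N13 x:[43/3,20] y:[35/2,26] z:[16,19] -> hit [35/2,19] leaf, test {P5(miss), P18@t=18}
    N18 x:[12,19] y:[19,65/2] z:[21,29] -> miss, prune

Visited [0, 9, 12, 15, 2, 16, 14, 5, 3, 13, 18]. Tests: 11 box, 2 leaf. Nearest: P18.

== RESULT ==
[0, 9, 12, 15, 2, 16, 14, 5, 3, 13, 18]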